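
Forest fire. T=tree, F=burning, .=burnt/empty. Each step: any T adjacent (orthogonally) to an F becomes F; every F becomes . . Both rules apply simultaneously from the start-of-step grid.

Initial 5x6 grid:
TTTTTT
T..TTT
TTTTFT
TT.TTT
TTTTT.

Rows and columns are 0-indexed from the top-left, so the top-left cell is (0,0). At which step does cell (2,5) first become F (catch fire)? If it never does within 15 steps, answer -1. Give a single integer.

Step 1: cell (2,5)='F' (+4 fires, +1 burnt)
  -> target ignites at step 1
Step 2: cell (2,5)='.' (+7 fires, +4 burnt)
Step 3: cell (2,5)='.' (+4 fires, +7 burnt)
Step 4: cell (2,5)='.' (+4 fires, +4 burnt)
Step 5: cell (2,5)='.' (+4 fires, +4 burnt)
Step 6: cell (2,5)='.' (+2 fires, +4 burnt)
Step 7: cell (2,5)='.' (+0 fires, +2 burnt)
  fire out at step 7

1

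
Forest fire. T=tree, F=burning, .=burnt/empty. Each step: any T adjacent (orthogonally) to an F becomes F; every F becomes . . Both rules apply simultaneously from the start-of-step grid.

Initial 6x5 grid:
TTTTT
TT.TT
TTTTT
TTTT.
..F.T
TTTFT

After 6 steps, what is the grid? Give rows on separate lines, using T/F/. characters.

Step 1: 3 trees catch fire, 2 burn out
  TTTTT
  TT.TT
  TTTTT
  TTFT.
  ....T
  TTF.F
Step 2: 5 trees catch fire, 3 burn out
  TTTTT
  TT.TT
  TTFTT
  TF.F.
  ....F
  TF...
Step 3: 4 trees catch fire, 5 burn out
  TTTTT
  TT.TT
  TF.FT
  F....
  .....
  F....
Step 4: 4 trees catch fire, 4 burn out
  TTTTT
  TF.FT
  F...F
  .....
  .....
  .....
Step 5: 4 trees catch fire, 4 burn out
  TFTFT
  F...F
  .....
  .....
  .....
  .....
Step 6: 3 trees catch fire, 4 burn out
  F.F.F
  .....
  .....
  .....
  .....
  .....

F.F.F
.....
.....
.....
.....
.....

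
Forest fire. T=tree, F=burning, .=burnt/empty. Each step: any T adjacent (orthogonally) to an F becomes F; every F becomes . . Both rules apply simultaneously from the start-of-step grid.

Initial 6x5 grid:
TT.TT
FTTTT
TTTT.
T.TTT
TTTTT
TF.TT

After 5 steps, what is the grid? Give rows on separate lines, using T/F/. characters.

Step 1: 5 trees catch fire, 2 burn out
  FT.TT
  .FTTT
  FTTT.
  T.TTT
  TFTTT
  F..TT
Step 2: 6 trees catch fire, 5 burn out
  .F.TT
  ..FTT
  .FTT.
  F.TTT
  F.FTT
  ...TT
Step 3: 4 trees catch fire, 6 burn out
  ...TT
  ...FT
  ..FT.
  ..FTT
  ...FT
  ...TT
Step 4: 6 trees catch fire, 4 burn out
  ...FT
  ....F
  ...F.
  ...FT
  ....F
  ...FT
Step 5: 3 trees catch fire, 6 burn out
  ....F
  .....
  .....
  ....F
  .....
  ....F

....F
.....
.....
....F
.....
....F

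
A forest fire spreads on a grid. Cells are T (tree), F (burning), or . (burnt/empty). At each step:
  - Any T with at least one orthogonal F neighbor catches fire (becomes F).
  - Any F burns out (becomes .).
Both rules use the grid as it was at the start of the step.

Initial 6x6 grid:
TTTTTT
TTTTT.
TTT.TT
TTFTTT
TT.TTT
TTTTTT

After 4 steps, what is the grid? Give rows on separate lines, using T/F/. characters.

Step 1: 3 trees catch fire, 1 burn out
  TTTTTT
  TTTTT.
  TTF.TT
  TF.FTT
  TT.TTT
  TTTTTT
Step 2: 6 trees catch fire, 3 burn out
  TTTTTT
  TTFTT.
  TF..TT
  F...FT
  TF.FTT
  TTTTTT
Step 3: 10 trees catch fire, 6 burn out
  TTFTTT
  TF.FT.
  F...FT
  .....F
  F...FT
  TFTFTT
Step 4: 9 trees catch fire, 10 burn out
  TF.FTT
  F...F.
  .....F
  ......
  .....F
  F.F.FT

TF.FTT
F...F.
.....F
......
.....F
F.F.FT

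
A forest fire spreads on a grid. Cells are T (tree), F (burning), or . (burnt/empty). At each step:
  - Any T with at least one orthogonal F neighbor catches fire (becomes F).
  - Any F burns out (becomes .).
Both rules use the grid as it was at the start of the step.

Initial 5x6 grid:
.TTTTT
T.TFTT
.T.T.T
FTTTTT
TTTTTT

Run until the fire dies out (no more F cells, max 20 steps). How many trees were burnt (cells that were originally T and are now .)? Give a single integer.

Answer: 22

Derivation:
Step 1: +6 fires, +2 burnt (F count now 6)
Step 2: +7 fires, +6 burnt (F count now 7)
Step 3: +6 fires, +7 burnt (F count now 6)
Step 4: +2 fires, +6 burnt (F count now 2)
Step 5: +1 fires, +2 burnt (F count now 1)
Step 6: +0 fires, +1 burnt (F count now 0)
Fire out after step 6
Initially T: 23, now '.': 29
Total burnt (originally-T cells now '.'): 22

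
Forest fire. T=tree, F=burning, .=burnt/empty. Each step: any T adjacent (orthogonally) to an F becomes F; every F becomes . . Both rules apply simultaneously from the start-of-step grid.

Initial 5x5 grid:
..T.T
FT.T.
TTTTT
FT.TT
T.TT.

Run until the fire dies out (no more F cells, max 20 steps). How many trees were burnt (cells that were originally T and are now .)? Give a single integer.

Step 1: +4 fires, +2 burnt (F count now 4)
Step 2: +1 fires, +4 burnt (F count now 1)
Step 3: +1 fires, +1 burnt (F count now 1)
Step 4: +1 fires, +1 burnt (F count now 1)
Step 5: +3 fires, +1 burnt (F count now 3)
Step 6: +2 fires, +3 burnt (F count now 2)
Step 7: +1 fires, +2 burnt (F count now 1)
Step 8: +0 fires, +1 burnt (F count now 0)
Fire out after step 8
Initially T: 15, now '.': 23
Total burnt (originally-T cells now '.'): 13

Answer: 13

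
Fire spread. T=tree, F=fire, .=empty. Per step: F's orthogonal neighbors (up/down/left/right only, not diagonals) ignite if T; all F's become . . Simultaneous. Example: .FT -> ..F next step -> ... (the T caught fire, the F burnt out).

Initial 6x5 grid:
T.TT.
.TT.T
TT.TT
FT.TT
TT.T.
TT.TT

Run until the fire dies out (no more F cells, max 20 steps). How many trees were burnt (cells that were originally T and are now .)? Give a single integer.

Step 1: +3 fires, +1 burnt (F count now 3)
Step 2: +3 fires, +3 burnt (F count now 3)
Step 3: +2 fires, +3 burnt (F count now 2)
Step 4: +1 fires, +2 burnt (F count now 1)
Step 5: +1 fires, +1 burnt (F count now 1)
Step 6: +1 fires, +1 burnt (F count now 1)
Step 7: +0 fires, +1 burnt (F count now 0)
Fire out after step 7
Initially T: 20, now '.': 21
Total burnt (originally-T cells now '.'): 11

Answer: 11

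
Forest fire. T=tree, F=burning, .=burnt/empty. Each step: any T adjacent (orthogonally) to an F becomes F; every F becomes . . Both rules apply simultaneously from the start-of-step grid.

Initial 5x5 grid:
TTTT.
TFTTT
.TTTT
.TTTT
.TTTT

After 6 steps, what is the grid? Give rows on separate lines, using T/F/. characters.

Step 1: 4 trees catch fire, 1 burn out
  TFTT.
  F.FTT
  .FTTT
  .TTTT
  .TTTT
Step 2: 5 trees catch fire, 4 burn out
  F.FT.
  ...FT
  ..FTT
  .FTTT
  .TTTT
Step 3: 5 trees catch fire, 5 burn out
  ...F.
  ....F
  ...FT
  ..FTT
  .FTTT
Step 4: 3 trees catch fire, 5 burn out
  .....
  .....
  ....F
  ...FT
  ..FTT
Step 5: 2 trees catch fire, 3 burn out
  .....
  .....
  .....
  ....F
  ...FT
Step 6: 1 trees catch fire, 2 burn out
  .....
  .....
  .....
  .....
  ....F

.....
.....
.....
.....
....F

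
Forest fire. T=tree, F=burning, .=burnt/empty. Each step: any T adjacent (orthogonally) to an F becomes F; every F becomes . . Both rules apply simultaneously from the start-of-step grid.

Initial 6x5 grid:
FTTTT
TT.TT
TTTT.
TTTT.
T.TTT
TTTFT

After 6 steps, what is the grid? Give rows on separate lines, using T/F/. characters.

Step 1: 5 trees catch fire, 2 burn out
  .FTTT
  FT.TT
  TTTT.
  TTTT.
  T.TFT
  TTF.F
Step 2: 7 trees catch fire, 5 burn out
  ..FTT
  .F.TT
  FTTT.
  TTTF.
  T.F.F
  TF...
Step 3: 6 trees catch fire, 7 burn out
  ...FT
  ...TT
  .FTF.
  FTF..
  T....
  F....
Step 4: 5 trees catch fire, 6 burn out
  ....F
  ...FT
  ..F..
  .F...
  F....
  .....
Step 5: 1 trees catch fire, 5 burn out
  .....
  ....F
  .....
  .....
  .....
  .....
Step 6: 0 trees catch fire, 1 burn out
  .....
  .....
  .....
  .....
  .....
  .....

.....
.....
.....
.....
.....
.....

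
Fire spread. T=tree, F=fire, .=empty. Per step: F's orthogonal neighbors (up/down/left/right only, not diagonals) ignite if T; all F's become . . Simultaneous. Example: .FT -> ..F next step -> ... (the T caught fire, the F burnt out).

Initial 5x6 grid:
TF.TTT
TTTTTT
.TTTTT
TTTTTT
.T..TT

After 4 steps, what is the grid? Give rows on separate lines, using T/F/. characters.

Step 1: 2 trees catch fire, 1 burn out
  F..TTT
  TFTTTT
  .TTTTT
  TTTTTT
  .T..TT
Step 2: 3 trees catch fire, 2 burn out
  ...TTT
  F.FTTT
  .FTTTT
  TTTTTT
  .T..TT
Step 3: 3 trees catch fire, 3 burn out
  ...TTT
  ...FTT
  ..FTTT
  TFTTTT
  .T..TT
Step 4: 6 trees catch fire, 3 burn out
  ...FTT
  ....FT
  ...FTT
  F.FTTT
  .F..TT

...FTT
....FT
...FTT
F.FTTT
.F..TT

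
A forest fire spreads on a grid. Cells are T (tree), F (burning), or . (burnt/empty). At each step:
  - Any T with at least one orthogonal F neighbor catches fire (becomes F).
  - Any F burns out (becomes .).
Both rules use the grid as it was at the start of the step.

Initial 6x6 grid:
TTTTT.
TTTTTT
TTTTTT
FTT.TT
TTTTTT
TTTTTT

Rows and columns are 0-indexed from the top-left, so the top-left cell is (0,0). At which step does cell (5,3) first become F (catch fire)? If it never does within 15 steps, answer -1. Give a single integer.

Step 1: cell (5,3)='T' (+3 fires, +1 burnt)
Step 2: cell (5,3)='T' (+5 fires, +3 burnt)
Step 3: cell (5,3)='T' (+5 fires, +5 burnt)
Step 4: cell (5,3)='T' (+5 fires, +5 burnt)
Step 5: cell (5,3)='F' (+5 fires, +5 burnt)
  -> target ignites at step 5
Step 6: cell (5,3)='.' (+6 fires, +5 burnt)
Step 7: cell (5,3)='.' (+4 fires, +6 burnt)
Step 8: cell (5,3)='.' (+0 fires, +4 burnt)
  fire out at step 8

5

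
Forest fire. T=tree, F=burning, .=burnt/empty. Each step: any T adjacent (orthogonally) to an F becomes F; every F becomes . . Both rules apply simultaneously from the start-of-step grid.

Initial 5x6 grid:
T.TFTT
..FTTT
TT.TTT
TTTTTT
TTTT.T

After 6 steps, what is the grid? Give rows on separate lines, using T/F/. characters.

Step 1: 3 trees catch fire, 2 burn out
  T.F.FT
  ...FTT
  TT.TTT
  TTTTTT
  TTTT.T
Step 2: 3 trees catch fire, 3 burn out
  T....F
  ....FT
  TT.FTT
  TTTTTT
  TTTT.T
Step 3: 3 trees catch fire, 3 burn out
  T.....
  .....F
  TT..FT
  TTTFTT
  TTTT.T
Step 4: 4 trees catch fire, 3 burn out
  T.....
  ......
  TT...F
  TTF.FT
  TTTF.T
Step 5: 3 trees catch fire, 4 burn out
  T.....
  ......
  TT....
  TF...F
  TTF..T
Step 6: 4 trees catch fire, 3 burn out
  T.....
  ......
  TF....
  F.....
  TF...F

T.....
......
TF....
F.....
TF...F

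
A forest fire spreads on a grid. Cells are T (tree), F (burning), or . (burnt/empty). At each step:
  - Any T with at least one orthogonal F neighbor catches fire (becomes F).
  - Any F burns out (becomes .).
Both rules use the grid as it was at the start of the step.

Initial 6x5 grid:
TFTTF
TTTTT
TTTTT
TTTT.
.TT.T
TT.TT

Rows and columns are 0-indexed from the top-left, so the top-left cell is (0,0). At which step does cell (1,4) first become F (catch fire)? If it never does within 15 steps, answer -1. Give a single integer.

Step 1: cell (1,4)='F' (+5 fires, +2 burnt)
  -> target ignites at step 1
Step 2: cell (1,4)='.' (+5 fires, +5 burnt)
Step 3: cell (1,4)='.' (+4 fires, +5 burnt)
Step 4: cell (1,4)='.' (+4 fires, +4 burnt)
Step 5: cell (1,4)='.' (+2 fires, +4 burnt)
Step 6: cell (1,4)='.' (+1 fires, +2 burnt)
Step 7: cell (1,4)='.' (+0 fires, +1 burnt)
  fire out at step 7

1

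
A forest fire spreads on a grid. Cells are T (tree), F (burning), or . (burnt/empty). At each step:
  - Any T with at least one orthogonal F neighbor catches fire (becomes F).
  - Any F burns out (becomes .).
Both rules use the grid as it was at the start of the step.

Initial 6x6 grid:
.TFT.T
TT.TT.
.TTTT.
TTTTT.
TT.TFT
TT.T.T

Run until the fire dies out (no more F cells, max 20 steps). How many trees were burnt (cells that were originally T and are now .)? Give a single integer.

Step 1: +5 fires, +2 burnt (F count now 5)
Step 2: +6 fires, +5 burnt (F count now 6)
Step 3: +5 fires, +6 burnt (F count now 5)
Step 4: +2 fires, +5 burnt (F count now 2)
Step 5: +2 fires, +2 burnt (F count now 2)
Step 6: +2 fires, +2 burnt (F count now 2)
Step 7: +1 fires, +2 burnt (F count now 1)
Step 8: +0 fires, +1 burnt (F count now 0)
Fire out after step 8
Initially T: 24, now '.': 35
Total burnt (originally-T cells now '.'): 23

Answer: 23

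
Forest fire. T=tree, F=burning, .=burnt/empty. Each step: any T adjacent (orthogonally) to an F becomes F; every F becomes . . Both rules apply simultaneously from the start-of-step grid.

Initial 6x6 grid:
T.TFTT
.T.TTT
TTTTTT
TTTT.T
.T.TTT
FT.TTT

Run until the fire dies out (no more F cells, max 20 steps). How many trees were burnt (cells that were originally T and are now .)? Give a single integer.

Step 1: +4 fires, +2 burnt (F count now 4)
Step 2: +4 fires, +4 burnt (F count now 4)
Step 3: +5 fires, +4 burnt (F count now 5)
Step 4: +5 fires, +5 burnt (F count now 5)
Step 5: +5 fires, +5 burnt (F count now 5)
Step 6: +2 fires, +5 burnt (F count now 2)
Step 7: +1 fires, +2 burnt (F count now 1)
Step 8: +0 fires, +1 burnt (F count now 0)
Fire out after step 8
Initially T: 27, now '.': 35
Total burnt (originally-T cells now '.'): 26

Answer: 26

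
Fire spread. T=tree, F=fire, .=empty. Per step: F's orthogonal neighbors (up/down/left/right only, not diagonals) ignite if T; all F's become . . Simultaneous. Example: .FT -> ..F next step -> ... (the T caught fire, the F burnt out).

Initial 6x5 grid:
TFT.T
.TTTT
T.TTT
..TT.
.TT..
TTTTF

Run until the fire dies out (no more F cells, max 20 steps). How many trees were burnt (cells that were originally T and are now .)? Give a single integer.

Answer: 18

Derivation:
Step 1: +4 fires, +2 burnt (F count now 4)
Step 2: +2 fires, +4 burnt (F count now 2)
Step 3: +4 fires, +2 burnt (F count now 4)
Step 4: +5 fires, +4 burnt (F count now 5)
Step 5: +3 fires, +5 burnt (F count now 3)
Step 6: +0 fires, +3 burnt (F count now 0)
Fire out after step 6
Initially T: 19, now '.': 29
Total burnt (originally-T cells now '.'): 18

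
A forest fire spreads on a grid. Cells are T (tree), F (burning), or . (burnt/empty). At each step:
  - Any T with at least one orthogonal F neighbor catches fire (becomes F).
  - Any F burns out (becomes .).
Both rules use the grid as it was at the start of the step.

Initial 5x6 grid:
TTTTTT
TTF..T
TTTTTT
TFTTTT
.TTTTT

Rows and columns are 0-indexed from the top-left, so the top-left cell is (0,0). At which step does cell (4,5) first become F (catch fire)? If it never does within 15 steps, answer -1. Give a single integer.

Step 1: cell (4,5)='T' (+7 fires, +2 burnt)
Step 2: cell (4,5)='T' (+7 fires, +7 burnt)
Step 3: cell (4,5)='T' (+5 fires, +7 burnt)
Step 4: cell (4,5)='T' (+4 fires, +5 burnt)
Step 5: cell (4,5)='F' (+2 fires, +4 burnt)
  -> target ignites at step 5
Step 6: cell (4,5)='.' (+0 fires, +2 burnt)
  fire out at step 6

5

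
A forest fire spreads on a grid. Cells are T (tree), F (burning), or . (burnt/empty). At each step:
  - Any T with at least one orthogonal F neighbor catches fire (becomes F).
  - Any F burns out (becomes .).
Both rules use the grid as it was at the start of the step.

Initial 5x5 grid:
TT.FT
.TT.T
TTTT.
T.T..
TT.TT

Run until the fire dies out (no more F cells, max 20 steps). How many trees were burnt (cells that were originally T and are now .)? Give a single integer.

Step 1: +1 fires, +1 burnt (F count now 1)
Step 2: +1 fires, +1 burnt (F count now 1)
Step 3: +0 fires, +1 burnt (F count now 0)
Fire out after step 3
Initially T: 16, now '.': 11
Total burnt (originally-T cells now '.'): 2

Answer: 2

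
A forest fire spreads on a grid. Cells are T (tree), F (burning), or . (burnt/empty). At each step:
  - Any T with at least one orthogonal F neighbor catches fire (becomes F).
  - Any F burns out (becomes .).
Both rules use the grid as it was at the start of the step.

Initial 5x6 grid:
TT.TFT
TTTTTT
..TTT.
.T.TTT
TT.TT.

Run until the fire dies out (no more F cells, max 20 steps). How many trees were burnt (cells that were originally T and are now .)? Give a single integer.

Answer: 18

Derivation:
Step 1: +3 fires, +1 burnt (F count now 3)
Step 2: +3 fires, +3 burnt (F count now 3)
Step 3: +3 fires, +3 burnt (F count now 3)
Step 4: +5 fires, +3 burnt (F count now 5)
Step 5: +3 fires, +5 burnt (F count now 3)
Step 6: +1 fires, +3 burnt (F count now 1)
Step 7: +0 fires, +1 burnt (F count now 0)
Fire out after step 7
Initially T: 21, now '.': 27
Total burnt (originally-T cells now '.'): 18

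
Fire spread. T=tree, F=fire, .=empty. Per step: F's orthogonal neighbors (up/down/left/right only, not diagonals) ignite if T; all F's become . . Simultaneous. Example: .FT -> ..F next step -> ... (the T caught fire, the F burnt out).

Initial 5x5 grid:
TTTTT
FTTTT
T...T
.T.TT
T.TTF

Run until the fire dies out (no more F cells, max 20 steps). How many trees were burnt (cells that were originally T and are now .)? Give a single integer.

Answer: 15

Derivation:
Step 1: +5 fires, +2 burnt (F count now 5)
Step 2: +5 fires, +5 burnt (F count now 5)
Step 3: +3 fires, +5 burnt (F count now 3)
Step 4: +2 fires, +3 burnt (F count now 2)
Step 5: +0 fires, +2 burnt (F count now 0)
Fire out after step 5
Initially T: 17, now '.': 23
Total burnt (originally-T cells now '.'): 15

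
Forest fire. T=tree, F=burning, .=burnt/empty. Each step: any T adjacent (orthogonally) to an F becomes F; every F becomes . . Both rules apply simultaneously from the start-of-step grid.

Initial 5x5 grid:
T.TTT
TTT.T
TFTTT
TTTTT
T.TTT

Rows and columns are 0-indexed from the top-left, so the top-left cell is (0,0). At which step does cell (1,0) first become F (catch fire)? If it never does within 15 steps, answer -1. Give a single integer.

Step 1: cell (1,0)='T' (+4 fires, +1 burnt)
Step 2: cell (1,0)='F' (+5 fires, +4 burnt)
  -> target ignites at step 2
Step 3: cell (1,0)='.' (+6 fires, +5 burnt)
Step 4: cell (1,0)='.' (+4 fires, +6 burnt)
Step 5: cell (1,0)='.' (+2 fires, +4 burnt)
Step 6: cell (1,0)='.' (+0 fires, +2 burnt)
  fire out at step 6

2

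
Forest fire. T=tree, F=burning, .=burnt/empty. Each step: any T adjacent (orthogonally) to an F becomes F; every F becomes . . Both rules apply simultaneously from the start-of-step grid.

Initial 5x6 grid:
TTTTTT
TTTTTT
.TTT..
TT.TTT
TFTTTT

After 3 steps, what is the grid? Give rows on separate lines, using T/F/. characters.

Step 1: 3 trees catch fire, 1 burn out
  TTTTTT
  TTTTTT
  .TTT..
  TF.TTT
  F.FTTT
Step 2: 3 trees catch fire, 3 burn out
  TTTTTT
  TTTTTT
  .FTT..
  F..TTT
  ...FTT
Step 3: 4 trees catch fire, 3 burn out
  TTTTTT
  TFTTTT
  ..FT..
  ...FTT
  ....FT

TTTTTT
TFTTTT
..FT..
...FTT
....FT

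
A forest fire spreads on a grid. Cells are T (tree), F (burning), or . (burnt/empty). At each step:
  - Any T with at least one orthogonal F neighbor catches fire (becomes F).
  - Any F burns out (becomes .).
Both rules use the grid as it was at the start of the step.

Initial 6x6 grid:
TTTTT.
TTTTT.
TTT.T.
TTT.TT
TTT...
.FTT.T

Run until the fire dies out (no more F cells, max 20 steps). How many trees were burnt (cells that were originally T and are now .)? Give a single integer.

Answer: 24

Derivation:
Step 1: +2 fires, +1 burnt (F count now 2)
Step 2: +4 fires, +2 burnt (F count now 4)
Step 3: +3 fires, +4 burnt (F count now 3)
Step 4: +3 fires, +3 burnt (F count now 3)
Step 5: +3 fires, +3 burnt (F count now 3)
Step 6: +3 fires, +3 burnt (F count now 3)
Step 7: +2 fires, +3 burnt (F count now 2)
Step 8: +2 fires, +2 burnt (F count now 2)
Step 9: +1 fires, +2 burnt (F count now 1)
Step 10: +1 fires, +1 burnt (F count now 1)
Step 11: +0 fires, +1 burnt (F count now 0)
Fire out after step 11
Initially T: 25, now '.': 35
Total burnt (originally-T cells now '.'): 24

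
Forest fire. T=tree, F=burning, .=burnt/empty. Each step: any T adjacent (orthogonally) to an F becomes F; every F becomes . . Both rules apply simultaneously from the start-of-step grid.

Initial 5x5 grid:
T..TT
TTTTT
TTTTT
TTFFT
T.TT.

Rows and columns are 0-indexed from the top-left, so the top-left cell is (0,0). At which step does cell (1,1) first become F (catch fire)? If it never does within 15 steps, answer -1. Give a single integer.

Step 1: cell (1,1)='T' (+6 fires, +2 burnt)
Step 2: cell (1,1)='T' (+5 fires, +6 burnt)
Step 3: cell (1,1)='F' (+5 fires, +5 burnt)
  -> target ignites at step 3
Step 4: cell (1,1)='.' (+2 fires, +5 burnt)
Step 5: cell (1,1)='.' (+1 fires, +2 burnt)
Step 6: cell (1,1)='.' (+0 fires, +1 burnt)
  fire out at step 6

3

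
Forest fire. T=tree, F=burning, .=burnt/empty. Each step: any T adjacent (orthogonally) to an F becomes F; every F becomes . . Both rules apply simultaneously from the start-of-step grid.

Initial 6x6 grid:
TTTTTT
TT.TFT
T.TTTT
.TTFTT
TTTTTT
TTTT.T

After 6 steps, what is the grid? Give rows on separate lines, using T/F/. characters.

Step 1: 8 trees catch fire, 2 burn out
  TTTTFT
  TT.F.F
  T.TFFT
  .TF.FT
  TTTFTT
  TTTT.T
Step 2: 9 trees catch fire, 8 burn out
  TTTF.F
  TT....
  T.F..F
  .F...F
  TTF.FT
  TTTF.T
Step 3: 4 trees catch fire, 9 burn out
  TTF...
  TT....
  T.....
  ......
  TF...F
  TTF..T
Step 4: 4 trees catch fire, 4 burn out
  TF....
  TT....
  T.....
  ......
  F.....
  TF...F
Step 5: 3 trees catch fire, 4 burn out
  F.....
  TF....
  T.....
  ......
  ......
  F.....
Step 6: 1 trees catch fire, 3 burn out
  ......
  F.....
  T.....
  ......
  ......
  ......

......
F.....
T.....
......
......
......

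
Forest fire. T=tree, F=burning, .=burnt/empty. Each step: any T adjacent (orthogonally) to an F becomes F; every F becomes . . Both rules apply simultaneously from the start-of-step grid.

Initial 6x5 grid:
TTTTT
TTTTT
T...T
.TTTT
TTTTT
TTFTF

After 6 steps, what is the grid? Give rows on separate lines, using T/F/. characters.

Step 1: 4 trees catch fire, 2 burn out
  TTTTT
  TTTTT
  T...T
  .TTTT
  TTFTF
  TF.F.
Step 2: 5 trees catch fire, 4 burn out
  TTTTT
  TTTTT
  T...T
  .TFTF
  TF.F.
  F....
Step 3: 4 trees catch fire, 5 burn out
  TTTTT
  TTTTT
  T...F
  .F.F.
  F....
  .....
Step 4: 1 trees catch fire, 4 burn out
  TTTTT
  TTTTF
  T....
  .....
  .....
  .....
Step 5: 2 trees catch fire, 1 burn out
  TTTTF
  TTTF.
  T....
  .....
  .....
  .....
Step 6: 2 trees catch fire, 2 burn out
  TTTF.
  TTF..
  T....
  .....
  .....
  .....

TTTF.
TTF..
T....
.....
.....
.....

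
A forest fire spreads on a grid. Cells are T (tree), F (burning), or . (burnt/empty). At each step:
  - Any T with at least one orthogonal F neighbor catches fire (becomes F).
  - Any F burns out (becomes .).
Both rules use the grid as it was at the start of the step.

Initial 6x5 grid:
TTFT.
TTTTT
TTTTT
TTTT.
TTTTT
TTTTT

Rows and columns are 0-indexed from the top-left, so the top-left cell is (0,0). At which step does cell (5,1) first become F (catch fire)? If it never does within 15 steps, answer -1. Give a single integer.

Step 1: cell (5,1)='T' (+3 fires, +1 burnt)
Step 2: cell (5,1)='T' (+4 fires, +3 burnt)
Step 3: cell (5,1)='T' (+5 fires, +4 burnt)
Step 4: cell (5,1)='T' (+5 fires, +5 burnt)
Step 5: cell (5,1)='T' (+4 fires, +5 burnt)
Step 6: cell (5,1)='F' (+4 fires, +4 burnt)
  -> target ignites at step 6
Step 7: cell (5,1)='.' (+2 fires, +4 burnt)
Step 8: cell (5,1)='.' (+0 fires, +2 burnt)
  fire out at step 8

6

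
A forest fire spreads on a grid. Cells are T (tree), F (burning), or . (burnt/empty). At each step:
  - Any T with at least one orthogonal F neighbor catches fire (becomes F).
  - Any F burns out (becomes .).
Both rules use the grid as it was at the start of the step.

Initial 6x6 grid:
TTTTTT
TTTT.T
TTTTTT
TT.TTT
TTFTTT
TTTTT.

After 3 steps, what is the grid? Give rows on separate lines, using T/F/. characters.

Step 1: 3 trees catch fire, 1 burn out
  TTTTTT
  TTTT.T
  TTTTTT
  TT.TTT
  TF.FTT
  TTFTT.
Step 2: 6 trees catch fire, 3 burn out
  TTTTTT
  TTTT.T
  TTTTTT
  TF.FTT
  F...FT
  TF.FT.
Step 3: 7 trees catch fire, 6 burn out
  TTTTTT
  TTTT.T
  TFTFTT
  F...FT
  .....F
  F...F.

TTTTTT
TTTT.T
TFTFTT
F...FT
.....F
F...F.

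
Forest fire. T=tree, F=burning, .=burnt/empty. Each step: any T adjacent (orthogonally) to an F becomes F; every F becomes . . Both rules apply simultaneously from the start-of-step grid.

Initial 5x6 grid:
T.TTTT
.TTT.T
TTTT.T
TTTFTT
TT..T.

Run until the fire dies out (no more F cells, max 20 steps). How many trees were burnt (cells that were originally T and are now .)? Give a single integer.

Answer: 21

Derivation:
Step 1: +3 fires, +1 burnt (F count now 3)
Step 2: +5 fires, +3 burnt (F count now 5)
Step 3: +6 fires, +5 burnt (F count now 6)
Step 4: +6 fires, +6 burnt (F count now 6)
Step 5: +1 fires, +6 burnt (F count now 1)
Step 6: +0 fires, +1 burnt (F count now 0)
Fire out after step 6
Initially T: 22, now '.': 29
Total burnt (originally-T cells now '.'): 21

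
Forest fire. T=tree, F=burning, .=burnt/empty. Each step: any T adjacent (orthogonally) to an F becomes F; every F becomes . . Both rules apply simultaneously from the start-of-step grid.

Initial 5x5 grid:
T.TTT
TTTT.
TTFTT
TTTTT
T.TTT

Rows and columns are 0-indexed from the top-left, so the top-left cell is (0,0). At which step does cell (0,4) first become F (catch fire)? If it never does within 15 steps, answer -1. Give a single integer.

Step 1: cell (0,4)='T' (+4 fires, +1 burnt)
Step 2: cell (0,4)='T' (+8 fires, +4 burnt)
Step 3: cell (0,4)='T' (+5 fires, +8 burnt)
Step 4: cell (0,4)='F' (+4 fires, +5 burnt)
  -> target ignites at step 4
Step 5: cell (0,4)='.' (+0 fires, +4 burnt)
  fire out at step 5

4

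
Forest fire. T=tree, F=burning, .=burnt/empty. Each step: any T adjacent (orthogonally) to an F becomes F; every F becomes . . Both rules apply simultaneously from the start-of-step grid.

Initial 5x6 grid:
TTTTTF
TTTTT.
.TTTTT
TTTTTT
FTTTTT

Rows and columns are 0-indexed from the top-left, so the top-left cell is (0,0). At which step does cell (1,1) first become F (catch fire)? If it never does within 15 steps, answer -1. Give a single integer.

Step 1: cell (1,1)='T' (+3 fires, +2 burnt)
Step 2: cell (1,1)='T' (+4 fires, +3 burnt)
Step 3: cell (1,1)='T' (+6 fires, +4 burnt)
Step 4: cell (1,1)='F' (+9 fires, +6 burnt)
  -> target ignites at step 4
Step 5: cell (1,1)='.' (+4 fires, +9 burnt)
Step 6: cell (1,1)='.' (+0 fires, +4 burnt)
  fire out at step 6

4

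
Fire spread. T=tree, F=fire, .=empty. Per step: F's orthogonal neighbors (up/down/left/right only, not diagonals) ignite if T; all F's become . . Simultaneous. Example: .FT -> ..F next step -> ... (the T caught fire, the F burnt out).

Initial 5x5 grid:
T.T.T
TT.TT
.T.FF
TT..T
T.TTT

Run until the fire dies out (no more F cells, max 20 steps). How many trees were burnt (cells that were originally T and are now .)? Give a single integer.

Answer: 7

Derivation:
Step 1: +3 fires, +2 burnt (F count now 3)
Step 2: +2 fires, +3 burnt (F count now 2)
Step 3: +1 fires, +2 burnt (F count now 1)
Step 4: +1 fires, +1 burnt (F count now 1)
Step 5: +0 fires, +1 burnt (F count now 0)
Fire out after step 5
Initially T: 15, now '.': 17
Total burnt (originally-T cells now '.'): 7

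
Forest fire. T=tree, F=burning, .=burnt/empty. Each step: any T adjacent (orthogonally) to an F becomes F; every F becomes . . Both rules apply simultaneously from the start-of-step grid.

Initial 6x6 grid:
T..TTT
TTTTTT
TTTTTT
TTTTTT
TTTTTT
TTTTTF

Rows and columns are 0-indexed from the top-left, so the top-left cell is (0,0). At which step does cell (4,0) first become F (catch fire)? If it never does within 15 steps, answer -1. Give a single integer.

Step 1: cell (4,0)='T' (+2 fires, +1 burnt)
Step 2: cell (4,0)='T' (+3 fires, +2 burnt)
Step 3: cell (4,0)='T' (+4 fires, +3 burnt)
Step 4: cell (4,0)='T' (+5 fires, +4 burnt)
Step 5: cell (4,0)='T' (+6 fires, +5 burnt)
Step 6: cell (4,0)='F' (+5 fires, +6 burnt)
  -> target ignites at step 6
Step 7: cell (4,0)='.' (+4 fires, +5 burnt)
Step 8: cell (4,0)='.' (+2 fires, +4 burnt)
Step 9: cell (4,0)='.' (+1 fires, +2 burnt)
Step 10: cell (4,0)='.' (+1 fires, +1 burnt)
Step 11: cell (4,0)='.' (+0 fires, +1 burnt)
  fire out at step 11

6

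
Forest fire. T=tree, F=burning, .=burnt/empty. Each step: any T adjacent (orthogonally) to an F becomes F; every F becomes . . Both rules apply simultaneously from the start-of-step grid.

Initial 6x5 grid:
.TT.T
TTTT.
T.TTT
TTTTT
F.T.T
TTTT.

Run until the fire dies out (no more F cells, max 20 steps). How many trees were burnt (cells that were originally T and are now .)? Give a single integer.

Step 1: +2 fires, +1 burnt (F count now 2)
Step 2: +3 fires, +2 burnt (F count now 3)
Step 3: +3 fires, +3 burnt (F count now 3)
Step 4: +5 fires, +3 burnt (F count now 5)
Step 5: +4 fires, +5 burnt (F count now 4)
Step 6: +4 fires, +4 burnt (F count now 4)
Step 7: +0 fires, +4 burnt (F count now 0)
Fire out after step 7
Initially T: 22, now '.': 29
Total burnt (originally-T cells now '.'): 21

Answer: 21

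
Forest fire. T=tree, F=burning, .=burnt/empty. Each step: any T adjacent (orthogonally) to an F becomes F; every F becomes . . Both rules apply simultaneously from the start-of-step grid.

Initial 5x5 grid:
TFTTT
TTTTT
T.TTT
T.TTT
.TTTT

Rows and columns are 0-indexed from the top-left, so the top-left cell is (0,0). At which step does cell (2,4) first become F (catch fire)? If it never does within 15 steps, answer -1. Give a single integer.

Step 1: cell (2,4)='T' (+3 fires, +1 burnt)
Step 2: cell (2,4)='T' (+3 fires, +3 burnt)
Step 3: cell (2,4)='T' (+4 fires, +3 burnt)
Step 4: cell (2,4)='T' (+4 fires, +4 burnt)
Step 5: cell (2,4)='F' (+3 fires, +4 burnt)
  -> target ignites at step 5
Step 6: cell (2,4)='.' (+3 fires, +3 burnt)
Step 7: cell (2,4)='.' (+1 fires, +3 burnt)
Step 8: cell (2,4)='.' (+0 fires, +1 burnt)
  fire out at step 8

5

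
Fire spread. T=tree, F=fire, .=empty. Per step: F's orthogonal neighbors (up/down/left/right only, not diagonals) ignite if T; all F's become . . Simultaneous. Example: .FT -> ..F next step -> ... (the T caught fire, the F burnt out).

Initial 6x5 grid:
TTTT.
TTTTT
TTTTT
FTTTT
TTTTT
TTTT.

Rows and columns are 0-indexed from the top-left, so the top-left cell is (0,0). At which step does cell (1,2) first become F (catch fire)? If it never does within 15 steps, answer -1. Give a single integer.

Step 1: cell (1,2)='T' (+3 fires, +1 burnt)
Step 2: cell (1,2)='T' (+5 fires, +3 burnt)
Step 3: cell (1,2)='T' (+6 fires, +5 burnt)
Step 4: cell (1,2)='F' (+6 fires, +6 burnt)
  -> target ignites at step 4
Step 5: cell (1,2)='.' (+5 fires, +6 burnt)
Step 6: cell (1,2)='.' (+2 fires, +5 burnt)
Step 7: cell (1,2)='.' (+0 fires, +2 burnt)
  fire out at step 7

4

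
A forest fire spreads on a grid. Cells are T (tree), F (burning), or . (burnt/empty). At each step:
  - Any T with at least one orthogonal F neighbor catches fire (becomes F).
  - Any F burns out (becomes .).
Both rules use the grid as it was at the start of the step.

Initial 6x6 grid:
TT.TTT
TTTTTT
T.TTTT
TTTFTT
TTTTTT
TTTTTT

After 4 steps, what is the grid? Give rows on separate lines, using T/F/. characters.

Step 1: 4 trees catch fire, 1 burn out
  TT.TTT
  TTTTTT
  T.TFTT
  TTF.FT
  TTTFTT
  TTTTTT
Step 2: 8 trees catch fire, 4 burn out
  TT.TTT
  TTTFTT
  T.F.FT
  TF...F
  TTF.FT
  TTTFTT
Step 3: 9 trees catch fire, 8 burn out
  TT.FTT
  TTF.FT
  T....F
  F.....
  TF...F
  TTF.FT
Step 4: 7 trees catch fire, 9 burn out
  TT..FT
  TF...F
  F.....
  ......
  F.....
  TF...F

TT..FT
TF...F
F.....
......
F.....
TF...F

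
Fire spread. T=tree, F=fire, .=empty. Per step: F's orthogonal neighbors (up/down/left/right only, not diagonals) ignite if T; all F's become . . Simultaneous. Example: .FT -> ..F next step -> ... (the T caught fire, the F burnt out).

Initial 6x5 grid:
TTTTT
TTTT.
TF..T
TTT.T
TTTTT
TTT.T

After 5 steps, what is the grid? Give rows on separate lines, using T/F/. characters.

Step 1: 3 trees catch fire, 1 burn out
  TTTTT
  TFTT.
  F...T
  TFT.T
  TTTTT
  TTT.T
Step 2: 6 trees catch fire, 3 burn out
  TFTTT
  F.FT.
  ....T
  F.F.T
  TFTTT
  TTT.T
Step 3: 6 trees catch fire, 6 burn out
  F.FTT
  ...F.
  ....T
  ....T
  F.FTT
  TFT.T
Step 4: 4 trees catch fire, 6 burn out
  ...FT
  .....
  ....T
  ....T
  ...FT
  F.F.T
Step 5: 2 trees catch fire, 4 burn out
  ....F
  .....
  ....T
  ....T
  ....F
  ....T

....F
.....
....T
....T
....F
....T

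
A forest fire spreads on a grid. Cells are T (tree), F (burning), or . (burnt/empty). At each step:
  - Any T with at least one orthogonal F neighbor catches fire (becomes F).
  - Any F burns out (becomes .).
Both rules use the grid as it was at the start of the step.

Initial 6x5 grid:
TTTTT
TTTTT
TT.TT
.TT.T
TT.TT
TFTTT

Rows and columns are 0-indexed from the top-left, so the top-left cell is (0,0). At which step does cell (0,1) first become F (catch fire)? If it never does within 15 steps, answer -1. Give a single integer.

Step 1: cell (0,1)='T' (+3 fires, +1 burnt)
Step 2: cell (0,1)='T' (+3 fires, +3 burnt)
Step 3: cell (0,1)='T' (+4 fires, +3 burnt)
Step 4: cell (0,1)='T' (+3 fires, +4 burnt)
Step 5: cell (0,1)='F' (+4 fires, +3 burnt)
  -> target ignites at step 5
Step 6: cell (0,1)='.' (+4 fires, +4 burnt)
Step 7: cell (0,1)='.' (+3 fires, +4 burnt)
Step 8: cell (0,1)='.' (+1 fires, +3 burnt)
Step 9: cell (0,1)='.' (+0 fires, +1 burnt)
  fire out at step 9

5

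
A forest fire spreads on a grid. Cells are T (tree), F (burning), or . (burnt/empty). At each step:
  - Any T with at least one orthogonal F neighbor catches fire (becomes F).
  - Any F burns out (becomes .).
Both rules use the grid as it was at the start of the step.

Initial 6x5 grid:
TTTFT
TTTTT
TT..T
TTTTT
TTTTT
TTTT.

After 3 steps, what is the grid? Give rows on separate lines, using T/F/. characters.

Step 1: 3 trees catch fire, 1 burn out
  TTF.F
  TTTFT
  TT..T
  TTTTT
  TTTTT
  TTTT.
Step 2: 3 trees catch fire, 3 burn out
  TF...
  TTF.F
  TT..T
  TTTTT
  TTTTT
  TTTT.
Step 3: 3 trees catch fire, 3 burn out
  F....
  TF...
  TT..F
  TTTTT
  TTTTT
  TTTT.

F....
TF...
TT..F
TTTTT
TTTTT
TTTT.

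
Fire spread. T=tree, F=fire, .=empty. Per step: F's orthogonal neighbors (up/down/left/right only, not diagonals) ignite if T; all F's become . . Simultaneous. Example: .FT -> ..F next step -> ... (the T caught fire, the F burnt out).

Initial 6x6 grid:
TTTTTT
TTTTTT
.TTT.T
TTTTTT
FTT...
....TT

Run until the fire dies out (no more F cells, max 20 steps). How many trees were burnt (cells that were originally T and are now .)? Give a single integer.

Answer: 24

Derivation:
Step 1: +2 fires, +1 burnt (F count now 2)
Step 2: +2 fires, +2 burnt (F count now 2)
Step 3: +2 fires, +2 burnt (F count now 2)
Step 4: +3 fires, +2 burnt (F count now 3)
Step 5: +5 fires, +3 burnt (F count now 5)
Step 6: +4 fires, +5 burnt (F count now 4)
Step 7: +3 fires, +4 burnt (F count now 3)
Step 8: +2 fires, +3 burnt (F count now 2)
Step 9: +1 fires, +2 burnt (F count now 1)
Step 10: +0 fires, +1 burnt (F count now 0)
Fire out after step 10
Initially T: 26, now '.': 34
Total burnt (originally-T cells now '.'): 24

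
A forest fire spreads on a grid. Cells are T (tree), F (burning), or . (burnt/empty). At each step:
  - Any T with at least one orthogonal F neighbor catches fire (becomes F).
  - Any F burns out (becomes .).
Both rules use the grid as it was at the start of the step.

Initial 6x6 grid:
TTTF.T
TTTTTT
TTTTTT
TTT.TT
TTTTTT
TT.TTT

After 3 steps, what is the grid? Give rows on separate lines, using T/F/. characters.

Step 1: 2 trees catch fire, 1 burn out
  TTF..T
  TTTFTT
  TTTTTT
  TTT.TT
  TTTTTT
  TT.TTT
Step 2: 4 trees catch fire, 2 burn out
  TF...T
  TTF.FT
  TTTFTT
  TTT.TT
  TTTTTT
  TT.TTT
Step 3: 5 trees catch fire, 4 burn out
  F....T
  TF...F
  TTF.FT
  TTT.TT
  TTTTTT
  TT.TTT

F....T
TF...F
TTF.FT
TTT.TT
TTTTTT
TT.TTT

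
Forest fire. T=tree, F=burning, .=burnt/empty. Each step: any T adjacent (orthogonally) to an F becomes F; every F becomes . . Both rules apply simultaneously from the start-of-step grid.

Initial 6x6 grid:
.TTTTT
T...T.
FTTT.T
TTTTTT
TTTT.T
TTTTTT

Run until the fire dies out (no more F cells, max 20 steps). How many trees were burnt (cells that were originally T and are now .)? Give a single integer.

Step 1: +3 fires, +1 burnt (F count now 3)
Step 2: +3 fires, +3 burnt (F count now 3)
Step 3: +4 fires, +3 burnt (F count now 4)
Step 4: +3 fires, +4 burnt (F count now 3)
Step 5: +3 fires, +3 burnt (F count now 3)
Step 6: +2 fires, +3 burnt (F count now 2)
Step 7: +3 fires, +2 burnt (F count now 3)
Step 8: +1 fires, +3 burnt (F count now 1)
Step 9: +0 fires, +1 burnt (F count now 0)
Fire out after step 9
Initially T: 28, now '.': 30
Total burnt (originally-T cells now '.'): 22

Answer: 22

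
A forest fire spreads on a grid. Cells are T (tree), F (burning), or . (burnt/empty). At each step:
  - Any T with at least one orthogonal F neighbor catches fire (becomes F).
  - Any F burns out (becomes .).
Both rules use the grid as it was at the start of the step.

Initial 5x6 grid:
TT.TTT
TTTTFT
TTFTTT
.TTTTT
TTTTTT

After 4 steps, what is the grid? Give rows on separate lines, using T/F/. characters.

Step 1: 8 trees catch fire, 2 burn out
  TT.TFT
  TTFF.F
  TF.FFT
  .TFTTT
  TTTTTT
Step 2: 9 trees catch fire, 8 burn out
  TT.F.F
  TF....
  F....F
  .F.FFT
  TTFTTT
Step 3: 6 trees catch fire, 9 burn out
  TF....
  F.....
  ......
  .....F
  TF.FFT
Step 4: 3 trees catch fire, 6 burn out
  F.....
  ......
  ......
  ......
  F....F

F.....
......
......
......
F....F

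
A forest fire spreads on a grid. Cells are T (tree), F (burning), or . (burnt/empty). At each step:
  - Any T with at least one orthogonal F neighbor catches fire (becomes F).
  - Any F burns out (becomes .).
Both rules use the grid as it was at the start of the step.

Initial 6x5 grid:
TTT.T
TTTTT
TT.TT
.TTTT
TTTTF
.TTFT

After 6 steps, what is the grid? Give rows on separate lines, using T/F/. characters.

Step 1: 4 trees catch fire, 2 burn out
  TTT.T
  TTTTT
  TT.TT
  .TTTF
  TTTF.
  .TF.F
Step 2: 4 trees catch fire, 4 burn out
  TTT.T
  TTTTT
  TT.TF
  .TTF.
  TTF..
  .F...
Step 3: 4 trees catch fire, 4 burn out
  TTT.T
  TTTTF
  TT.F.
  .TF..
  TF...
  .....
Step 4: 4 trees catch fire, 4 burn out
  TTT.F
  TTTF.
  TT...
  .F...
  F....
  .....
Step 5: 2 trees catch fire, 4 burn out
  TTT..
  TTF..
  TF...
  .....
  .....
  .....
Step 6: 3 trees catch fire, 2 burn out
  TTF..
  TF...
  F....
  .....
  .....
  .....

TTF..
TF...
F....
.....
.....
.....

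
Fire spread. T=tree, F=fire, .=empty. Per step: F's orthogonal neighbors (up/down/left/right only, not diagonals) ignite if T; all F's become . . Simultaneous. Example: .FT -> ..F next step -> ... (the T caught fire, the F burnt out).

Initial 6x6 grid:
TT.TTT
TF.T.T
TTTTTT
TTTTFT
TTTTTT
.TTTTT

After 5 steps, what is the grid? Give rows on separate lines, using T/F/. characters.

Step 1: 7 trees catch fire, 2 burn out
  TF.TTT
  F..T.T
  TFTTFT
  TTTF.F
  TTTTFT
  .TTTTT
Step 2: 10 trees catch fire, 7 burn out
  F..TTT
  ...T.T
  F.FF.F
  TFF...
  TTTF.F
  .TTTFT
Step 3: 7 trees catch fire, 10 burn out
  ...TTT
  ...F.F
  ......
  F.....
  TFF...
  .TTF.F
Step 4: 5 trees catch fire, 7 burn out
  ...FTF
  ......
  ......
  ......
  F.....
  .FF...
Step 5: 1 trees catch fire, 5 burn out
  ....F.
  ......
  ......
  ......
  ......
  ......

....F.
......
......
......
......
......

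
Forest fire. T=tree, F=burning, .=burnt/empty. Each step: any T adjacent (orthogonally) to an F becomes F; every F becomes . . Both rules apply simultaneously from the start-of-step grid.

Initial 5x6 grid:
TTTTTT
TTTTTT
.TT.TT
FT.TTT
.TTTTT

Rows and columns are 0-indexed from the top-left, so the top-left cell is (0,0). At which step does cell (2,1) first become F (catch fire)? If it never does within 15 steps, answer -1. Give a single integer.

Step 1: cell (2,1)='T' (+1 fires, +1 burnt)
Step 2: cell (2,1)='F' (+2 fires, +1 burnt)
  -> target ignites at step 2
Step 3: cell (2,1)='.' (+3 fires, +2 burnt)
Step 4: cell (2,1)='.' (+4 fires, +3 burnt)
Step 5: cell (2,1)='.' (+5 fires, +4 burnt)
Step 6: cell (2,1)='.' (+4 fires, +5 burnt)
Step 7: cell (2,1)='.' (+4 fires, +4 burnt)
Step 8: cell (2,1)='.' (+2 fires, +4 burnt)
Step 9: cell (2,1)='.' (+0 fires, +2 burnt)
  fire out at step 9

2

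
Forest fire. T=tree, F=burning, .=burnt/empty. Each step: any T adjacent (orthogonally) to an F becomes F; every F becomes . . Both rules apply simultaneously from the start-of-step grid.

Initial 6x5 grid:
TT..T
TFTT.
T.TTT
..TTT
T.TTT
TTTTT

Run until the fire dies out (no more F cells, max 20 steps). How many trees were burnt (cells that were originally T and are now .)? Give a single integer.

Answer: 21

Derivation:
Step 1: +3 fires, +1 burnt (F count now 3)
Step 2: +4 fires, +3 burnt (F count now 4)
Step 3: +2 fires, +4 burnt (F count now 2)
Step 4: +3 fires, +2 burnt (F count now 3)
Step 5: +3 fires, +3 burnt (F count now 3)
Step 6: +3 fires, +3 burnt (F count now 3)
Step 7: +2 fires, +3 burnt (F count now 2)
Step 8: +1 fires, +2 burnt (F count now 1)
Step 9: +0 fires, +1 burnt (F count now 0)
Fire out after step 9
Initially T: 22, now '.': 29
Total burnt (originally-T cells now '.'): 21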